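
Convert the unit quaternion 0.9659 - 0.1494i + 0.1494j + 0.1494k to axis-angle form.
axis = (-√3/3, √3/3, √3/3), θ = π/6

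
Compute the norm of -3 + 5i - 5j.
√59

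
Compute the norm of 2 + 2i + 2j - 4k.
√28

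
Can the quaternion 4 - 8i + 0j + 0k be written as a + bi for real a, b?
Yes. The quaternion 4 - 8i has j- and k-coefficients y = z = 0, so it lies in the complex subalgebra spanned by 1 and i.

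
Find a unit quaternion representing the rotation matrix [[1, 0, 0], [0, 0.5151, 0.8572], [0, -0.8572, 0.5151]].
0.8704 - 0.4924i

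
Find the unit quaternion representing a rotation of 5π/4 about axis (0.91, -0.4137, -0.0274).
-0.3827 + 0.8407i - 0.3822j - 0.0253k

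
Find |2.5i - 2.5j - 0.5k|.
3.571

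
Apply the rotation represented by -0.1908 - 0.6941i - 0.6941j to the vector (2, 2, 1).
(2.265, 1.735, -0.927)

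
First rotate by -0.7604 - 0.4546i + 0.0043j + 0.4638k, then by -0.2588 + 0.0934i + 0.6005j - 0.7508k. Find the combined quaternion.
0.5849 + 0.3284i - 0.1597j + 0.7243k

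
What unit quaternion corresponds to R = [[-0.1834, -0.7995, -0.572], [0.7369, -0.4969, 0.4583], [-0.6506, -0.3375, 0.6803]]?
0.5 - 0.3979i + 0.0393j + 0.7682k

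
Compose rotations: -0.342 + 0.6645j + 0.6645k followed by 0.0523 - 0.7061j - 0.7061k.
0.9205 + 0.2762j + 0.2762k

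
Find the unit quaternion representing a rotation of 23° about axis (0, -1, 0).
0.9799 - 0.1994j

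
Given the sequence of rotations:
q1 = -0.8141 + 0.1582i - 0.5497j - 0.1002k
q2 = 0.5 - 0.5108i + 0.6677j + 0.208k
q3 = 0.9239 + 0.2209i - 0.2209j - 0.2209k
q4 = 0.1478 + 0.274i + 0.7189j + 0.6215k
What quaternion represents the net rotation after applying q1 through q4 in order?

q2 · q1 = 0.0616 + 0.5424i - 0.8367j - 0.0443k
q3 · q2 · q1 = -0.2575 + 0.3397i - 0.8967j - 0.1195k
q4 · q3 · q2 · q1 = 0.5878 + 0.451i - 0.0738j - 0.6676k
0.5878 + 0.451i - 0.0738j - 0.6676k


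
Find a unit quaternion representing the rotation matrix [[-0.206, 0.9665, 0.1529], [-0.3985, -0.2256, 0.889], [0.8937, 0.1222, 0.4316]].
-0.5 + 0.3834i + 0.3704j + 0.6825k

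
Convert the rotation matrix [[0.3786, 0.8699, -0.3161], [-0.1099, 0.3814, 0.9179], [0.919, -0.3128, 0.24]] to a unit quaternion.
0.7071 - 0.4351i - 0.4367j - 0.3464k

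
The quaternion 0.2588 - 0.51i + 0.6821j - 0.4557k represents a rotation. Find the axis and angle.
axis = (-0.528, 0.7062, -0.4718), θ = 5π/6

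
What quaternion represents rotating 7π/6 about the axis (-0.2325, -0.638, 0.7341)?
-0.2588 - 0.2246i - 0.6163j + 0.7091k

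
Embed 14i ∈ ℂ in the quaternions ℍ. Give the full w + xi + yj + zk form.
0 + 14i + 0j + 0k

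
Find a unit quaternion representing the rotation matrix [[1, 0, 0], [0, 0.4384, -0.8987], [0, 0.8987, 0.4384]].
0.8481 + 0.5299i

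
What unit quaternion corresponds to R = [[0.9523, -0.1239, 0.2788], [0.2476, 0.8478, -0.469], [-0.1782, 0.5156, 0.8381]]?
0.9537 + 0.2581i + 0.1198j + 0.0974k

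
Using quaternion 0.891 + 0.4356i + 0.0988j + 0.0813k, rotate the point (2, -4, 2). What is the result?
(2.664, -3.488, -2.178)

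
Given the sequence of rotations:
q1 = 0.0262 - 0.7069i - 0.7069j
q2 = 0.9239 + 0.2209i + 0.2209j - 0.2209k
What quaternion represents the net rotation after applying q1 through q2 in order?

q2 · q1 = 0.3365 - 0.8035i - 0.4912j - 0.0058k
0.3365 - 0.8035i - 0.4912j - 0.0058k


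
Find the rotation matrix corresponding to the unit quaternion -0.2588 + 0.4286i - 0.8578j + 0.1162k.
[[-0.4986, -0.6752, 0.5436], [-0.7955, 0.6056, 0.0225], [-0.3444, -0.4212, -0.839]]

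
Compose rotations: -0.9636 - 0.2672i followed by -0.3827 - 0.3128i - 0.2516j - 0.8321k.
0.2852 + 0.4037i + 0.4648j + 0.7346k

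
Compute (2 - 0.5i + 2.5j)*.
2 + 0.5i - 2.5j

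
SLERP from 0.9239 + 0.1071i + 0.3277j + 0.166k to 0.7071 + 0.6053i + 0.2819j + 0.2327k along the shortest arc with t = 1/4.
0.8947 + 0.2411i + 0.3255j + 0.1885k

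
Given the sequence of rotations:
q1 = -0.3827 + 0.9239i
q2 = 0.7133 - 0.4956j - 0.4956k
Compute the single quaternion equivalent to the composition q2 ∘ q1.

q2 · q1 = -0.273 + 0.659i - 0.2682j + 0.6476k
-0.273 + 0.659i - 0.2682j + 0.6476k


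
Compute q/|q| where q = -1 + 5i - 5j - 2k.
-0.1348 + 0.6742i - 0.6742j - 0.2697k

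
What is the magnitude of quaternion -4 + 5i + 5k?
√66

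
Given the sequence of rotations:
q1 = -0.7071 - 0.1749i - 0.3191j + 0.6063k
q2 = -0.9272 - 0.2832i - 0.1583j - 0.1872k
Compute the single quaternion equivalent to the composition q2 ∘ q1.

q2 · q1 = 0.6691 + 0.2067i + 0.6122j - 0.3671k
0.6691 + 0.2067i + 0.6122j - 0.3671k


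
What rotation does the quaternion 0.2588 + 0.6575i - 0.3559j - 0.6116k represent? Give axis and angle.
axis = (0.6807, -0.3685, -0.6332), θ = 5π/6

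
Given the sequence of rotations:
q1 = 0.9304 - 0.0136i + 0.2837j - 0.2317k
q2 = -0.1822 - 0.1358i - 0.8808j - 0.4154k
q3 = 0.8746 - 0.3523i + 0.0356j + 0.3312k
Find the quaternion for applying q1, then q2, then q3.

q2 · q1 = -0.0177 + 0.1981i - 0.897j - 0.3948k
q3 · q2 · q1 = 0.217 + 0.4625i - 0.8586j - 0.0422k
0.217 + 0.4625i - 0.8586j - 0.0422k


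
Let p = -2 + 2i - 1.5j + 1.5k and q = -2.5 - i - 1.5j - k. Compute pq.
6.25 + 0.75i + 7.25j - 6.25k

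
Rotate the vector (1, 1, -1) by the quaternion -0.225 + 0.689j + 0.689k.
(-0.279, -1.209, 1.209)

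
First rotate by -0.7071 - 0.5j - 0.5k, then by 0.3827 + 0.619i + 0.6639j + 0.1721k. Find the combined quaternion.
0.1474 - 0.6836i - 0.3513j - 0.6225k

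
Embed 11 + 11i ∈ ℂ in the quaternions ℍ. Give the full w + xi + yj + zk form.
11 + 11i + 0j + 0k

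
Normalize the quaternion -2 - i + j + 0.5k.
-0.8 - 0.4i + 0.4j + 0.2k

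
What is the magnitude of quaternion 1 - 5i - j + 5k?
√52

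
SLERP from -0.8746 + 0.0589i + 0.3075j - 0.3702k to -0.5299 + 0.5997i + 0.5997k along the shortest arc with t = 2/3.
-0.7975 + 0.4986i + 0.1334j + 0.3124k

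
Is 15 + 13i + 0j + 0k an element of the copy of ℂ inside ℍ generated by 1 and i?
Yes. The quaternion 15 + 13i has j- and k-coefficients y = z = 0, so it lies in the complex subalgebra spanned by 1 and i.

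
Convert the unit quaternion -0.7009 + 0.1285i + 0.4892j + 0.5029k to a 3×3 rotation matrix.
[[0.0155, 0.8307, -0.5565], [-0.5792, 0.4612, 0.6722], [0.815, 0.3119, 0.4883]]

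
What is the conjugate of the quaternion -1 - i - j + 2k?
-1 + i + j - 2k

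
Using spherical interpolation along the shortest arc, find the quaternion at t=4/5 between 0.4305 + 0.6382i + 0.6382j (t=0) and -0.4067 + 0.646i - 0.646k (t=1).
-0.2496 + 0.7546i + 0.1729j - 0.5817k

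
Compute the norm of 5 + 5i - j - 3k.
√60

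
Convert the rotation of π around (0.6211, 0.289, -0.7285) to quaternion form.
0.6211i + 0.289j - 0.7285k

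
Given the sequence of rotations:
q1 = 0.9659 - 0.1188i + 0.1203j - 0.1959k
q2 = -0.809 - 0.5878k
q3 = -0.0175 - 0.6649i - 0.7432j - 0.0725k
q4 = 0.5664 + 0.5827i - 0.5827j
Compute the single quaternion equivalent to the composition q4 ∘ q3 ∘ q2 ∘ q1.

q2 · q1 = -0.8966 + 0.1668i - 0.0275j - 0.4093k
q3 · q2 · q1 = 0.0765 + 0.8954i + 0.3826j + 0.2144k
q4 · q3 · q2 · q1 = -0.2555 + 0.4268i + 0.0472j + 0.8661k
-0.2555 + 0.4268i + 0.0472j + 0.8661k


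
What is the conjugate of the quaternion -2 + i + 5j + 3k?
-2 - i - 5j - 3k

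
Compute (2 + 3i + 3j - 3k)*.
2 - 3i - 3j + 3k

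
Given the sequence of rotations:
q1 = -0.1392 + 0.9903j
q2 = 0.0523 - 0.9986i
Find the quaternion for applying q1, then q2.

q2 · q1 = -0.0073 + 0.139i + 0.0518j - 0.9889k
-0.0073 + 0.139i + 0.0518j - 0.9889k


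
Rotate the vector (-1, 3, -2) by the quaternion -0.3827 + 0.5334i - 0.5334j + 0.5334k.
(-2.299, 0.885, -2.817)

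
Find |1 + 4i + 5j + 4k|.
√58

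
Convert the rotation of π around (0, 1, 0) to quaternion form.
j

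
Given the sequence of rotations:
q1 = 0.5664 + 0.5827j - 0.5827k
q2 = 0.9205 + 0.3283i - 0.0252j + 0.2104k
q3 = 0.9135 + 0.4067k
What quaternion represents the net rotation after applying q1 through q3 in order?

q2 · q1 = 0.6587 + 0.078i + 0.7134j - 0.2259k
q3 · q2 · q1 = 0.6936 - 0.2189i + 0.6834j + 0.0615k
0.6936 - 0.2189i + 0.6834j + 0.0615k


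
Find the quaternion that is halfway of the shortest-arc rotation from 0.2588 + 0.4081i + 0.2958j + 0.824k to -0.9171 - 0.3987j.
0.7142 + 0.2479i + 0.4218j + 0.5005k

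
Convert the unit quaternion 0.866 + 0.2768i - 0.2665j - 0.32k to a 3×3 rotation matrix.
[[0.6532, 0.4067, -0.6387], [-0.7018, 0.642, -0.3089], [0.2844, 0.65, 0.7047]]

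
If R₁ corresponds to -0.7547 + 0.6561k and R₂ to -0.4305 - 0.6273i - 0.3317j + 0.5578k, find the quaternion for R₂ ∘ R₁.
-0.0411 + 0.2558i + 0.6619j - 0.7034k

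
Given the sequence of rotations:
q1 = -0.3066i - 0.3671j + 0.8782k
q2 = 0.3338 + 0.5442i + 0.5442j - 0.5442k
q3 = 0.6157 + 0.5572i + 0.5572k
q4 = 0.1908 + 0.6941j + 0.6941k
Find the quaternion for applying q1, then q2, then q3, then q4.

q2 · q1 = 0.8445 + 0.1758i - 0.4336j + 0.2602k
q3 · q2 · q1 = 0.277 + 0.8204i - 0.314j + 0.3892k
q4 · q3 · q2 · q1 = 0.0007 + 0.6446i + 0.7018j - 0.3029k
0.0007 + 0.6446i + 0.7018j - 0.3029k


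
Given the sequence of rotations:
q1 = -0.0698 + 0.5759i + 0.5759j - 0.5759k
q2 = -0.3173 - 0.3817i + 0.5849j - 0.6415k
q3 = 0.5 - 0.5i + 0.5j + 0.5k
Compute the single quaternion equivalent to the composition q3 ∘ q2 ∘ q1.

q2 · q1 = -0.4643 - 0.1235i - 0.8128j - 0.3292k
q3 · q2 · q1 = 0.2771 + 0.4122i - 0.8649j + 0.0714k
0.2771 + 0.4122i - 0.8649j + 0.0714k


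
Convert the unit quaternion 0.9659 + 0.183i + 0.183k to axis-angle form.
axis = (√2/2, 0, √2/2), θ = π/6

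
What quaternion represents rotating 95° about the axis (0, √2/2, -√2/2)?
0.6756 + 0.5213j - 0.5213k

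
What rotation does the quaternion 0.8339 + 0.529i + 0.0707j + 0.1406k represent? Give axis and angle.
axis = (0.9585, 0.1281, 0.2548), θ = 67°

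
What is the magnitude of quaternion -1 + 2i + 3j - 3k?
√23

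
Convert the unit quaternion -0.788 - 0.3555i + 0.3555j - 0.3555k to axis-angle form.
axis = (-√3/3, √3/3, -√3/3), θ = 284°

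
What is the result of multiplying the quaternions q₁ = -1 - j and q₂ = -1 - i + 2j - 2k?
3 + 3i - j + k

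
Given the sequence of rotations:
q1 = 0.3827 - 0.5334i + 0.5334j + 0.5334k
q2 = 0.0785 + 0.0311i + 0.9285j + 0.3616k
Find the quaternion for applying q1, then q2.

q2 · q1 = -0.6415 + 0.2724i + 0.1877j + 0.6921k
-0.6415 + 0.2724i + 0.1877j + 0.6921k


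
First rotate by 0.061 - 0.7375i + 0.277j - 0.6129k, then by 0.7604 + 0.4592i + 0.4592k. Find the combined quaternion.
0.6665 - 0.66i + 0.1534j - 0.3108k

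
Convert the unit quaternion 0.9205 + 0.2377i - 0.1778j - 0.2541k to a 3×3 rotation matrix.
[[0.8076, 0.3833, -0.4481], [-0.5523, 0.7579, -0.3472], [0.2065, 0.528, 0.8238]]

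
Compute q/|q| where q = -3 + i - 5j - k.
-0.5 + 0.1667i - 0.8333j - 0.1667k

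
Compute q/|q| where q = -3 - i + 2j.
-0.8018 - 0.2673i + 0.5345j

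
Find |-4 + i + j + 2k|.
√22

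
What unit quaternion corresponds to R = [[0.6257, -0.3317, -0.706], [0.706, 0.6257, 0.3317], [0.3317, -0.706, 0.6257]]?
0.8481 - 0.3059i - 0.3059j + 0.3059k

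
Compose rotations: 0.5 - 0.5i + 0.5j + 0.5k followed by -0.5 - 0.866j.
0.183 - 0.183i - 0.683j - 0.683k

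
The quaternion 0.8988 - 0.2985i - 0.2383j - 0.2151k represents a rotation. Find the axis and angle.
axis = (-0.681, -0.5436, -0.4907), θ = 52°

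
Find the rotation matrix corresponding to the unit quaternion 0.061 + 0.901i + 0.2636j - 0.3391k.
[[0.6311, 0.5164, -0.5789], [0.4336, -0.8536, -0.2887], [-0.6432, -0.0689, -0.7626]]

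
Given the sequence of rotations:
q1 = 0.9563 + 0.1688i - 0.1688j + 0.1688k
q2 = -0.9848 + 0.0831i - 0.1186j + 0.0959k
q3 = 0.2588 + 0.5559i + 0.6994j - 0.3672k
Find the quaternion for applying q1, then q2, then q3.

q2 · q1 = -0.992 - 0.0906i + 0.055j - 0.0685k
q3 · q2 · q1 = -0.27 - 0.6026i - 0.6082j + 0.4405k
-0.27 - 0.6026i - 0.6082j + 0.4405k


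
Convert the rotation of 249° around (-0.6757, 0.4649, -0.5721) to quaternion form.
-0.5664 - 0.5569i + 0.3831j - 0.4715k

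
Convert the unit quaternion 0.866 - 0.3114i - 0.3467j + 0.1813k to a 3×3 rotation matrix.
[[0.6939, -0.0981, -0.7134], [0.5299, 0.7403, 0.4136], [0.4876, -0.6651, 0.5657]]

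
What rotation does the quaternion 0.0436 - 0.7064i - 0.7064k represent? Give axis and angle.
axis = (-√2/2, 0, -√2/2), θ = 175°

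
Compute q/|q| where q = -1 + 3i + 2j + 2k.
-0.2357 + 0.7071i + 0.4714j + 0.4714k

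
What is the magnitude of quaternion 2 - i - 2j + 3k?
√18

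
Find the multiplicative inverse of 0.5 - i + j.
0.2222 + 0.4444i - 0.4444j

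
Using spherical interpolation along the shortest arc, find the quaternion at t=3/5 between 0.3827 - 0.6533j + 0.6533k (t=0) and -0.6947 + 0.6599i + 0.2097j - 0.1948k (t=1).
0.6452 - 0.4441i - 0.4446j + 0.4345k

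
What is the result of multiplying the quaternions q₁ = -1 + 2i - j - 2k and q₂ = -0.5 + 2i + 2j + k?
0.5 - 7.5j + 6k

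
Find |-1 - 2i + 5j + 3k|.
√39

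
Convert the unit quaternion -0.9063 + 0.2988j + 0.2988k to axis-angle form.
axis = (0, √2/2, √2/2), θ = 310°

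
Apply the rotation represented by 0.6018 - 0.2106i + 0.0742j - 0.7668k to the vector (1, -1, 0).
(-1.079, -0.69, 0.601)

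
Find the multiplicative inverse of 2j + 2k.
-0.25j - 0.25k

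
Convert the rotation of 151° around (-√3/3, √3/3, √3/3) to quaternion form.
0.2504 - 0.559i + 0.559j + 0.559k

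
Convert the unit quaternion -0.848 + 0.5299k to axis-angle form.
axis = (0, 0, 1), θ = 296°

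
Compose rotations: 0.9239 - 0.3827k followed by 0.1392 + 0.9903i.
0.1286 + 0.9149i + 0.379j - 0.0533k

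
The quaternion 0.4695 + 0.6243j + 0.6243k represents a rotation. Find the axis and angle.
axis = (0, √2/2, √2/2), θ = 124°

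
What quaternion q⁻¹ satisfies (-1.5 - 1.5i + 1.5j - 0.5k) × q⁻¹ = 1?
-0.2143 + 0.2143i - 0.2143j + 0.0714k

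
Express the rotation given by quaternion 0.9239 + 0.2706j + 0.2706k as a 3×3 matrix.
[[0.7071, -0.5, 0.5], [0.5, 0.8536, 0.1464], [-0.5, 0.1464, 0.8536]]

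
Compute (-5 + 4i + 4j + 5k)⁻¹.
-0.061 - 0.0488i - 0.0488j - 0.061k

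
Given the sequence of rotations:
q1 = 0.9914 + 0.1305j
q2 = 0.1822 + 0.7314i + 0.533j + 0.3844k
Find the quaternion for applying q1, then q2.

q2 · q1 = 0.1111 + 0.6749i + 0.5522j + 0.4765k
0.1111 + 0.6749i + 0.5522j + 0.4765k


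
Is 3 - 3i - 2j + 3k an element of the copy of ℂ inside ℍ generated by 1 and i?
No. The quaternion 3 - 3i - 2j + 3k has j-coefficient y = -2 and k-coefficient z = 3, not both zero, so it does not lie in the complex subalgebra spanned by 1 and i.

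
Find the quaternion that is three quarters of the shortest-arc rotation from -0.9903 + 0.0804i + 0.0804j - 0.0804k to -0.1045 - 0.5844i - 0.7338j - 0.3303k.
-0.4694 - 0.5056i - 0.6426j - 0.3332k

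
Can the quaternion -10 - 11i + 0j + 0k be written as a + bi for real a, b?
Yes. The quaternion -10 - 11i has j- and k-coefficients y = z = 0, so it lies in the complex subalgebra spanned by 1 and i.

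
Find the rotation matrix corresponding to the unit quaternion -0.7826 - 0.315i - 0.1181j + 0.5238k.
[[0.4234, 0.8943, -0.1451], [-0.7454, 0.2528, -0.6168], [-0.5148, 0.3693, 0.7737]]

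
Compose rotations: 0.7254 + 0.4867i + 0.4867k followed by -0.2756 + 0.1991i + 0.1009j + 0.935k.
-0.7519 + 0.0594i + 0.4314j + 0.495k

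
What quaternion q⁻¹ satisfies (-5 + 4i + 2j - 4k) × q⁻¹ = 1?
-0.082 - 0.0656i - 0.0328j + 0.0656k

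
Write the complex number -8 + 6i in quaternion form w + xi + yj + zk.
-8 + 6i + 0j + 0k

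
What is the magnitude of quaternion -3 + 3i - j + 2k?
√23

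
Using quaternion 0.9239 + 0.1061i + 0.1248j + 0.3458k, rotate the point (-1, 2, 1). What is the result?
(-1.651, 0.701, 1.668)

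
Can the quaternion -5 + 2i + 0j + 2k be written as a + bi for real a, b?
No. The quaternion -5 + 2i + 2k has j-coefficient y = 0 and k-coefficient z = 2, not both zero, so it does not lie in the complex subalgebra spanned by 1 and i.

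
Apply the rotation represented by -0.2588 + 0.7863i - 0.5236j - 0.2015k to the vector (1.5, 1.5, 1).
(-0.882, -0.937, -1.961)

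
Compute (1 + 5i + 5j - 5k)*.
1 - 5i - 5j + 5k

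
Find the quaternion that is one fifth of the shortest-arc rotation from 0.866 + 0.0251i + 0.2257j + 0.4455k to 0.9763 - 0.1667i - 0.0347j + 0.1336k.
0.9043 - 0.0142i + 0.1758j + 0.3888k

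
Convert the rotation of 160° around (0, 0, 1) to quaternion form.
0.1736 + 0.9848k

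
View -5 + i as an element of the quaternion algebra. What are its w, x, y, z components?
-5 + i + 0j + 0k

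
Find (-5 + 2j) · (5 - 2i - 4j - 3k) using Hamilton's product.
-17 + 4i + 30j + 19k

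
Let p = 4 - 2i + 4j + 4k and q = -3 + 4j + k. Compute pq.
-32 - 6i + 6j - 16k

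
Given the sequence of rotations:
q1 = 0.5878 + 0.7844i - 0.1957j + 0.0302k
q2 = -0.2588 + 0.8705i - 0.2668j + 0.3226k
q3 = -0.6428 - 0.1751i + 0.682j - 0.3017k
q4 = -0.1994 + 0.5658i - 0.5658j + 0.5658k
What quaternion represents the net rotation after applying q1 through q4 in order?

q2 · q1 = -0.8969 + 0.3638i + 0.1206j + 0.2207k
q3 · q2 · q1 = 0.6246 + 0.1101i - 0.7603j - 0.1405k
q4 · q3 · q2 · q1 = -0.5375 + 0.8411i - 0.06j + 0.0135k
-0.5375 + 0.8411i - 0.06j + 0.0135k


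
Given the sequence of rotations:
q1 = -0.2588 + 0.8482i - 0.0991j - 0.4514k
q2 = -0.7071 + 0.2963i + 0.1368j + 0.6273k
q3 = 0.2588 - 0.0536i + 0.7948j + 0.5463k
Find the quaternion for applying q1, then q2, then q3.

q2 · q1 = 0.2284 - 0.676i + 0.7005j + 0.0114k
q3 · q2 · q1 = -0.5401 - 0.5608i - 0.0059j + 0.6275k
-0.5401 - 0.5608i - 0.0059j + 0.6275k


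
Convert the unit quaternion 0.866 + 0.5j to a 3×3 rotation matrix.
[[0.5, 0, 0.866], [0, 1, 0], [-0.866, 0, 0.5]]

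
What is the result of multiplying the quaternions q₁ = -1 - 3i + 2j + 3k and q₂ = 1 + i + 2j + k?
-5 - 8i + 6j - 6k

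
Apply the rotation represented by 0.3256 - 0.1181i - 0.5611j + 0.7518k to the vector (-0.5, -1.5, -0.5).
(1.187, 0.31, 1.116)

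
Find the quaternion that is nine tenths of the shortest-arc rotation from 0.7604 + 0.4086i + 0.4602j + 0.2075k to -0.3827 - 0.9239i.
0.4382 + 0.8971i + 0.0518j + 0.0234k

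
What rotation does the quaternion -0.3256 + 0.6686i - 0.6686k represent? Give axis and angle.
axis = (√2/2, 0, -√2/2), θ = 218°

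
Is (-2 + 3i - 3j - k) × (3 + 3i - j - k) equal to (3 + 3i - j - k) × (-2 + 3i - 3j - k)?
No: pq = -19 + 5i - 7j + 5k ≠ -19 + i - 7j - 7k = qp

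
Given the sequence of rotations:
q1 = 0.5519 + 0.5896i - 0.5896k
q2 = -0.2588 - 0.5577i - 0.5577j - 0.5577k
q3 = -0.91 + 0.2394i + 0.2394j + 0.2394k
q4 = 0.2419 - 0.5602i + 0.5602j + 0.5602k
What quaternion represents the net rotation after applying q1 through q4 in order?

q2 · q1 = -0.1428 - 0.1316i - 0.9654j + 0.1736k
q3 · q2 · q1 = 0.351 + 0.3582i + 0.7713j - 0.3918k
q4 · q3 · q2 · q1 = 0.073 - 0.7616i + 0.3644j - 0.5309k
0.073 - 0.7616i + 0.3644j - 0.5309k


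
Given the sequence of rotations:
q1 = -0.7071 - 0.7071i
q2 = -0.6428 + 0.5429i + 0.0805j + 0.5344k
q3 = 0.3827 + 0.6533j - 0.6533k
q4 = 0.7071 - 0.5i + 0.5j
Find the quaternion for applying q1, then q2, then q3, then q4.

q2 · q1 = 0.8384 + 0.0706i - 0.4348j - 0.321k
q3 · q2 · q1 = 0.3952 - 0.4667i + 0.3352j - 0.7167k
q4 · q3 · q2 · q1 = -0.1215 - 0.886i + 0.0763j - 0.441k
-0.1215 - 0.886i + 0.0763j - 0.441k


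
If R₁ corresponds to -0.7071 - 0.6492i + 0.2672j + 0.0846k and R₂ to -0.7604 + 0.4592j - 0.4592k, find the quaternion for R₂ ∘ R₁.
0.4538 + 0.6552i - 0.2298j + 0.5585k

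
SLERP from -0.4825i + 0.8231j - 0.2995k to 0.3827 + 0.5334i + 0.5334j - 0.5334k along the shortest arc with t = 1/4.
0.1225 - 0.2367i + 0.8657j - 0.4236k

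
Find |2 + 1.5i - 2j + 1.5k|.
3.536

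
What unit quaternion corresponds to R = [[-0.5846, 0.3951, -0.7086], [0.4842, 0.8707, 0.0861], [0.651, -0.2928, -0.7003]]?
-0.3827 + 0.2475i + 0.8882j - 0.0582k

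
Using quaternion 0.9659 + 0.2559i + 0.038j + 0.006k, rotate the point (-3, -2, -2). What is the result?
(-3.16, -0.843, -2.511)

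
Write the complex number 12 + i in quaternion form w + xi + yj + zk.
12 + i + 0j + 0k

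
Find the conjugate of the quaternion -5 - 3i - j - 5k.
-5 + 3i + j + 5k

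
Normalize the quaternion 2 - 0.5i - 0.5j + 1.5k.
0.7698 - 0.1925i - 0.1925j + 0.5774k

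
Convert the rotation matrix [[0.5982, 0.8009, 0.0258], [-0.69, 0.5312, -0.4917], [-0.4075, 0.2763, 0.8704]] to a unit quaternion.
0.866 + 0.2217i + 0.1251j - 0.4304k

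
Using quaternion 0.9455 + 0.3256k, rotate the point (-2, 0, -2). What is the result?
(-1.576, -1.231, -2)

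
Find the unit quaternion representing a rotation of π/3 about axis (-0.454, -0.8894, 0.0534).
0.866 - 0.227i - 0.4447j + 0.0267k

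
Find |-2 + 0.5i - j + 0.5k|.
2.345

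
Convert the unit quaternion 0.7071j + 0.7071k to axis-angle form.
axis = (0, √2/2, √2/2), θ = π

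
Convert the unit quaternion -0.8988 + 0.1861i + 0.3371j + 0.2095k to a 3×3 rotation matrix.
[[0.6849, 0.5021, -0.528], [-0.2511, 0.843, 0.4758], [0.6839, -0.1933, 0.7035]]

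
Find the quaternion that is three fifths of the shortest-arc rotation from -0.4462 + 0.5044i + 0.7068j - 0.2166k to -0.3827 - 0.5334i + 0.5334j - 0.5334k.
-0.4863 - 0.1269i + 0.7193j - 0.4796k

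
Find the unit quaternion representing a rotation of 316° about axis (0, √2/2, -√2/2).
-0.9272 + 0.2649j - 0.2649k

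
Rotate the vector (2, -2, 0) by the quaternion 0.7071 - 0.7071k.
(-2, -2, 0)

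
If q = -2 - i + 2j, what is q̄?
-2 + i - 2j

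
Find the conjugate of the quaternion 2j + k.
-2j - k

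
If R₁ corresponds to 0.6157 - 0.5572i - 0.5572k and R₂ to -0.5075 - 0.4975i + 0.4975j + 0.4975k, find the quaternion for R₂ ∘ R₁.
-0.3125 - 0.3007i - 0.2481j + 0.8663k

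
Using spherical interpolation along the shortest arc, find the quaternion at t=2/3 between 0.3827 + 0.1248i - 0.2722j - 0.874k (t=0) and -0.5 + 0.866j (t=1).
0.5338 + 0.0507i - 0.7656j - 0.3554k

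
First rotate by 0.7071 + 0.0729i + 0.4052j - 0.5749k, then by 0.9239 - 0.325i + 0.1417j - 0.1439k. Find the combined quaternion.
0.5368 - 0.1856i + 0.2772j - 0.7749k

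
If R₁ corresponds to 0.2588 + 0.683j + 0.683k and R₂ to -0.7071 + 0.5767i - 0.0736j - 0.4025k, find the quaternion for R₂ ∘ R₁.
0.1422 + 0.3739i - 0.8959j - 0.1932k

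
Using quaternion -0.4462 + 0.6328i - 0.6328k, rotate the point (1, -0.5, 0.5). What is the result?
(0.081, 1.148, -0.419)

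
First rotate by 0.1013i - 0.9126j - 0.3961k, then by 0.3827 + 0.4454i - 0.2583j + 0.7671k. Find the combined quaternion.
0.023 + 0.8411i - 0.0951j - 0.5319k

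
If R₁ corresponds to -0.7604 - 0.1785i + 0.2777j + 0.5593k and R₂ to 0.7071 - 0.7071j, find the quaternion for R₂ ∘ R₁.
-0.3413 - 0.5217i + 0.734j + 0.2693k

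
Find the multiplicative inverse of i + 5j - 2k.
-0.0333i - 0.1667j + 0.0667k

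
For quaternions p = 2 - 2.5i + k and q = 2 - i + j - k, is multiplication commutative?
No: pq = 2.5 - 8i - 1.5j - 2.5k ≠ 2.5 - 6i + 5.5j + 2.5k = qp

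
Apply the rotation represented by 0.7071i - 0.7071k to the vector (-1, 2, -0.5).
(0.5, -2, 1)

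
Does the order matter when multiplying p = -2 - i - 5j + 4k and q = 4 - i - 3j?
Yes: pq = -24 + 10i - 18j + 14k ≠ -24 - 14i - 10j + 18k = qp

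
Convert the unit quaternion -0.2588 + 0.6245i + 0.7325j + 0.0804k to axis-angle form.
axis = (0.6465, 0.7583, 0.0832), θ = 7π/6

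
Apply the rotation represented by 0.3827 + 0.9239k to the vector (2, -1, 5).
(-0.707, 2.121, 5)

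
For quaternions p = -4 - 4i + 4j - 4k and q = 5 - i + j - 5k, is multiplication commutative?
No: pq = -48 - 32i ≠ -48 + 32j = qp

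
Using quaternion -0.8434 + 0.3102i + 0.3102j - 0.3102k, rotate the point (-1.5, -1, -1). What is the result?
(0.124, -2.019, -0.396)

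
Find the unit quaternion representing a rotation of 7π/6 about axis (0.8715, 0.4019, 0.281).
-0.2588 + 0.8418i + 0.3882j + 0.2714k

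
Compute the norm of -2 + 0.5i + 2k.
2.872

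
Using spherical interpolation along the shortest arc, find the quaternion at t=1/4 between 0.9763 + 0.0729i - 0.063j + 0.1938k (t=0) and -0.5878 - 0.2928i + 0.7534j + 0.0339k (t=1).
0.9433 + 0.1409i - 0.2635j + 0.1446k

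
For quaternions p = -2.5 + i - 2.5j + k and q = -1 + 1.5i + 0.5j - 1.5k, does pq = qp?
No: pq = 3.75 - 1.5i + 4.25j + 7k ≠ 3.75 - 8i - 1.75j - 1.5k = qp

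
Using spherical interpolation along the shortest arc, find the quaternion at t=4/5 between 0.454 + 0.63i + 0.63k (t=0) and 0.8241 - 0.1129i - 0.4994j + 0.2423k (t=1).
0.8235 + 0.0565i - 0.4317j + 0.3636k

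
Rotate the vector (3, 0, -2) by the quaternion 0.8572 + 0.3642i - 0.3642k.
(2.735, -0.624, -2.265)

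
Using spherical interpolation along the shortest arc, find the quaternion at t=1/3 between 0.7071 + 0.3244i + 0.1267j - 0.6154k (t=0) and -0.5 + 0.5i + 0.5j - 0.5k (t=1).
0.3476 + 0.4909i + 0.3302j - 0.7274k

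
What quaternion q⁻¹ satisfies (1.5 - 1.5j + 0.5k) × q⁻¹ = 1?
0.3158 + 0.3158j - 0.1053k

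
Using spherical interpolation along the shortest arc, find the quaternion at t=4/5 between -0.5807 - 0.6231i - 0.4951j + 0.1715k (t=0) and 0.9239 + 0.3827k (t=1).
-0.9378 - 0.1514i - 0.1203j - 0.2883k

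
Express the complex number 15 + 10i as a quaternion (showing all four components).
15 + 10i + 0j + 0k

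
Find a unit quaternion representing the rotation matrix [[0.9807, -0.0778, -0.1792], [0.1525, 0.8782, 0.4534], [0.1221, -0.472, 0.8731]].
0.9659 - 0.2395i - 0.078j + 0.0596k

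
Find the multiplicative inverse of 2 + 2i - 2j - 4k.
0.0714 - 0.0714i + 0.0714j + 0.1429k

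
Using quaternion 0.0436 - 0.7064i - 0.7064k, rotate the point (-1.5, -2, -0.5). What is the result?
(-0.625, 2.054, -1.375)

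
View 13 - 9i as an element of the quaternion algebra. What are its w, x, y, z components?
13 - 9i + 0j + 0k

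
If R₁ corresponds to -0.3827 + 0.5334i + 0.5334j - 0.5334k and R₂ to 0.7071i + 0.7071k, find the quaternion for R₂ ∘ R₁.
-0.6478i + 0.7543j + 0.1066k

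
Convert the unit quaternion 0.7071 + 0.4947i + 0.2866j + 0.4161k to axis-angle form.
axis = (0.6996, 0.4053, 0.5885), θ = π/2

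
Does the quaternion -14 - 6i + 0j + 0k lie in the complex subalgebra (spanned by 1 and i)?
Yes. The quaternion -14 - 6i has j- and k-coefficients y = z = 0, so it lies in the complex subalgebra spanned by 1 and i.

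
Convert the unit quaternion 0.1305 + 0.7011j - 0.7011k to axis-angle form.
axis = (0, √2/2, -√2/2), θ = 165°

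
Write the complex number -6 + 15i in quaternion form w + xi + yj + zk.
-6 + 15i + 0j + 0k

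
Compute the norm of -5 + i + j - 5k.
√52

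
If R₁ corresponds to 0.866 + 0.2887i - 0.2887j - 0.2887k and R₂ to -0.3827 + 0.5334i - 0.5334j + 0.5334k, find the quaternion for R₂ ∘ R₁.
-0.4854 + 0.6594i - 0.0435j + 0.5724k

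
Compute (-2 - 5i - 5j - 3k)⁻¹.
-0.0317 + 0.0794i + 0.0794j + 0.0476k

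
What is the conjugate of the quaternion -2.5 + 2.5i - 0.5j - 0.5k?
-2.5 - 2.5i + 0.5j + 0.5k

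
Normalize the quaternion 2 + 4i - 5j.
0.2981 + 0.5963i - 0.7454j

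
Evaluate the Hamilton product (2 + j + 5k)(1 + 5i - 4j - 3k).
21 + 27i + 18j - 6k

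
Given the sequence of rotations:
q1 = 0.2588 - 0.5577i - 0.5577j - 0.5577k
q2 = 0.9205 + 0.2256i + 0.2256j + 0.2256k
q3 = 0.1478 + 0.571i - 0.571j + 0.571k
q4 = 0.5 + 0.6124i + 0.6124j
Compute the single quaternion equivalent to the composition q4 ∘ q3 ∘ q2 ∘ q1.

q2 · q1 = 0.6157 - 0.455i - 0.455j - 0.455k
q3 · q2 · q1 = 0.3508 + 0.8039i - 0.4188j - 0.2353k
q4 · q3 · q2 · q1 = -0.0604 + 0.4727i + 0.1495j - 0.8664k
-0.0604 + 0.4727i + 0.1495j - 0.8664k


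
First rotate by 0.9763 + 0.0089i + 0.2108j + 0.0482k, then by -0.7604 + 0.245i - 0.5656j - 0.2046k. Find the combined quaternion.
-0.6155 + 0.2483i - 0.7261j - 0.1797k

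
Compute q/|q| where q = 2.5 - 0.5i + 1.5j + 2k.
0.7001 - 0.14i + 0.4201j + 0.5601k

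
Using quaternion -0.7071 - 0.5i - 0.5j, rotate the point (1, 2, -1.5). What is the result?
(0.439, 2.561, 0.707)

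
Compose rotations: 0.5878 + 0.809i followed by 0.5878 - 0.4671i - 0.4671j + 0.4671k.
0.7234 + 0.201i + 0.1033j + 0.6524k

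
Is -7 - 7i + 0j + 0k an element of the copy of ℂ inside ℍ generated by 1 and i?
Yes. The quaternion -7 - 7i has j- and k-coefficients y = z = 0, so it lies in the complex subalgebra spanned by 1 and i.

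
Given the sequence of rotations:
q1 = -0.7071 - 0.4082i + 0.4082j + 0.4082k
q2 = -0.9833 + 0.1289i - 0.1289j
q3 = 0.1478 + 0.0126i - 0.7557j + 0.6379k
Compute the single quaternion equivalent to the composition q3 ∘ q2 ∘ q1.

q2 · q1 = 0.8005 + 0.2576i - 0.3629j - 0.4014k
q3 · q2 · q1 = 0.0969 + 0.583i - 0.4892j + 0.6414k
0.0969 + 0.583i - 0.4892j + 0.6414k


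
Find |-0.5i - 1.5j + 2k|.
2.55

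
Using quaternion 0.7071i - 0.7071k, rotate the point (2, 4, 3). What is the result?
(-3, -4, -2)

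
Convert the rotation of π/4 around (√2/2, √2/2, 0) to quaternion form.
0.9239 + 0.2706i + 0.2706j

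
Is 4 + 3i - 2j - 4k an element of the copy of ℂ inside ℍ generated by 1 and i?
No. The quaternion 4 + 3i - 2j - 4k has j-coefficient y = -2 and k-coefficient z = -4, not both zero, so it does not lie in the complex subalgebra spanned by 1 and i.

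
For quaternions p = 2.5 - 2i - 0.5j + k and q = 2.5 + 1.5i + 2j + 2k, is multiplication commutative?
No: pq = 8.25 - 4.25i + 9.25j + 4.25k ≠ 8.25 + 1.75i - 1.75j + 10.75k = qp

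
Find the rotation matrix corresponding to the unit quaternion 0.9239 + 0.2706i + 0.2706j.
[[0.8536, 0.1464, 0.5], [0.1464, 0.8536, -0.5], [-0.5, 0.5, 0.7071]]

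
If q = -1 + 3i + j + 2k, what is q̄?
-1 - 3i - j - 2k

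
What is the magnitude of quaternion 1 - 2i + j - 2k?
√10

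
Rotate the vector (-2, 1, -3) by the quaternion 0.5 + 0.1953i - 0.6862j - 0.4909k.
(3.704, 0.524, -0.066)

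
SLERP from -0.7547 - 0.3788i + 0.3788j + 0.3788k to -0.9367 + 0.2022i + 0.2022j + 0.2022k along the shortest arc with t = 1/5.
-0.8222 - 0.268i + 0.355j + 0.355k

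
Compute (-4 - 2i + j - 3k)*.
-4 + 2i - j + 3k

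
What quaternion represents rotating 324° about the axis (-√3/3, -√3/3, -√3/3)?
-0.9511 - 0.1784i - 0.1784j - 0.1784k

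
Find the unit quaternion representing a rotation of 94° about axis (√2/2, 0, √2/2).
0.682 + 0.5171i + 0.5171k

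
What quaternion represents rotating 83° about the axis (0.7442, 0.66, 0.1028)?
0.749 + 0.4931i + 0.4373j + 0.0681k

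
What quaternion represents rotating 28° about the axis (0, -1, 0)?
0.9703 - 0.2419j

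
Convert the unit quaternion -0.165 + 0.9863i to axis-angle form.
axis = (1, 0, 0), θ = 199°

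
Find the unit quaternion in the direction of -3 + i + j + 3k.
-0.6708 + 0.2236i + 0.2236j + 0.6708k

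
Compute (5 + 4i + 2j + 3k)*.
5 - 4i - 2j - 3k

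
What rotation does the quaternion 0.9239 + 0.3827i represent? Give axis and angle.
axis = (1, 0, 0), θ = π/4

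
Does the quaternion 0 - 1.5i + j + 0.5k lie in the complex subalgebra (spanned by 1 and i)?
No. The quaternion -1.5i + j + 0.5k has j-coefficient y = 1 and k-coefficient z = 0.5, not both zero, so it does not lie in the complex subalgebra spanned by 1 and i.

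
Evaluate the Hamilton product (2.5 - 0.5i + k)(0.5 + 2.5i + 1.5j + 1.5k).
1 + 4.5i + 7j + 3.5k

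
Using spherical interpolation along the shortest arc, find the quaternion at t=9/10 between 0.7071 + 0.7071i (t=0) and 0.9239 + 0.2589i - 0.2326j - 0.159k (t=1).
0.9154 + 0.3104i - 0.2116j - 0.1447k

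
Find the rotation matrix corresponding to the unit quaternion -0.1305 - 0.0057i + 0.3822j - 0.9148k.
[[-0.9659, -0.2431, -0.0893], [0.2344, -0.6738, -0.7008], [0.1102, -0.6978, 0.7078]]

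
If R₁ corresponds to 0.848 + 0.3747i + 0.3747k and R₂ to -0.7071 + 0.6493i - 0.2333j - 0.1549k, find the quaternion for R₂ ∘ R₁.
-0.7849 + 0.1982i - 0.4992j - 0.3089k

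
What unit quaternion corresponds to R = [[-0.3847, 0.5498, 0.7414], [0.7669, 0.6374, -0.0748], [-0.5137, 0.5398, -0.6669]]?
0.3827 + 0.4015i + 0.8199j + 0.1418k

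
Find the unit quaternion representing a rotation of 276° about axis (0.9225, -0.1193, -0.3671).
-0.7431 + 0.6173i - 0.0798j - 0.2456k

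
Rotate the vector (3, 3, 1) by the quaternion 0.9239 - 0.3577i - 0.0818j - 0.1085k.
(3.593, 2.414, -0.513)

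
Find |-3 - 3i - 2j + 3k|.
√31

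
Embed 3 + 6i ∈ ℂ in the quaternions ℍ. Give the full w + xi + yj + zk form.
3 + 6i + 0j + 0k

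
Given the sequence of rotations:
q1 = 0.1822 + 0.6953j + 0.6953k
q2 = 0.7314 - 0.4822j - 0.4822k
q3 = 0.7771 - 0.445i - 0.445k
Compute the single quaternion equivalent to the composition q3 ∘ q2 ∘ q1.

q2 · q1 = 0.8038 + 0.4207j + 0.4207k
q3 · q2 · q1 = 0.8118 - 0.1705i + 0.5141j - 0.218k
0.8118 - 0.1705i + 0.5141j - 0.218k


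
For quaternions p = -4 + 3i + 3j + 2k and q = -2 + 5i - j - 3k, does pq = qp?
No: pq = 2 - 33i + 17j - 10k ≠ 2 - 19i - 21j + 26k = qp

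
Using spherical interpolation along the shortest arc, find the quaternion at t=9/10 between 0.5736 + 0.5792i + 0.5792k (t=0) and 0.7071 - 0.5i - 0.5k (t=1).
-0.6018 + 0.5647i + 0.5647k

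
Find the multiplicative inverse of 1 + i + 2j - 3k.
0.0667 - 0.0667i - 0.1333j + 0.2k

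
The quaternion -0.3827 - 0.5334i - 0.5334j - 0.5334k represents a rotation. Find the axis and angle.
axis = (-√3/3, -√3/3, -√3/3), θ = 5π/4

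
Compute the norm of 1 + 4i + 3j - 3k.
√35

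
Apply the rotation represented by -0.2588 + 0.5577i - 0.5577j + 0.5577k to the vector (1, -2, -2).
(-1.399, 0.244, 2.643)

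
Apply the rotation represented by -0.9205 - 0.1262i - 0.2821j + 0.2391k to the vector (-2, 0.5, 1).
(-0.738, 0.798, 2.017)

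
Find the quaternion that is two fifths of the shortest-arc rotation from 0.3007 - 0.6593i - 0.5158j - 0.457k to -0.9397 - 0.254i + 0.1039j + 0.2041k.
0.7056 - 0.3508i - 0.4309j - 0.4397k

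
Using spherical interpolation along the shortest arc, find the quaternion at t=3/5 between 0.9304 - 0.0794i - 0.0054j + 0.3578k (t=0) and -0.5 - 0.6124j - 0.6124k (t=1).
0.7333 - 0.035i + 0.3934j + 0.5535k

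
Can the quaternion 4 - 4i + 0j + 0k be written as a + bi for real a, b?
Yes. The quaternion 4 - 4i has j- and k-coefficients y = z = 0, so it lies in the complex subalgebra spanned by 1 and i.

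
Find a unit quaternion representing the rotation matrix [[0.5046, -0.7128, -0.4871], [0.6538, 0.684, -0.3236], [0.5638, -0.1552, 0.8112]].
0.866 + 0.0486i - 0.3034j + 0.3945k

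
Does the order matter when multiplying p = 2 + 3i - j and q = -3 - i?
Yes: pq = -3 - 11i + 3j - k ≠ -3 - 11i + 3j + k = qp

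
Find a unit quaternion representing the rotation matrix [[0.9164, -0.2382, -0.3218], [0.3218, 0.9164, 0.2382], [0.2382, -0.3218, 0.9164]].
0.9681 - 0.1446i - 0.1446j + 0.1446k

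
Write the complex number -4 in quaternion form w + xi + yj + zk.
-4 + 0i + 0j + 0k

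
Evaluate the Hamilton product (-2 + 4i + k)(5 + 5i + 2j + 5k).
-35 + 8i - 19j + 3k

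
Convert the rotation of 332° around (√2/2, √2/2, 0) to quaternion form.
-0.9703 + 0.1711i + 0.1711j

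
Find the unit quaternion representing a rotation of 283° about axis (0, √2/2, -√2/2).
-0.7826 + 0.4402j - 0.4402k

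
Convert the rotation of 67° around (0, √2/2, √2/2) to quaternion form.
0.8339 + 0.3903j + 0.3903k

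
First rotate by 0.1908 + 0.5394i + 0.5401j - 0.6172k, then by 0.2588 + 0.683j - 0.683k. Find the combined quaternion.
-0.7411 + 0.0869i - 0.0983j - 0.6585k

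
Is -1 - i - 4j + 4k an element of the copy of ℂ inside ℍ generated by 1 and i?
No. The quaternion -1 - i - 4j + 4k has j-coefficient y = -4 and k-coefficient z = 4, not both zero, so it does not lie in the complex subalgebra spanned by 1 and i.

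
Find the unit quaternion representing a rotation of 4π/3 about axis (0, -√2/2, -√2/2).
-0.5 - 0.6124j - 0.6124k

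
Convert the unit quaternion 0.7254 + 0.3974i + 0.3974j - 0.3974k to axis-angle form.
axis = (√3/3, √3/3, -√3/3), θ = 87°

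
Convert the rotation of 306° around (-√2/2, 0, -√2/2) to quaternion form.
-0.891 - 0.321i - 0.321k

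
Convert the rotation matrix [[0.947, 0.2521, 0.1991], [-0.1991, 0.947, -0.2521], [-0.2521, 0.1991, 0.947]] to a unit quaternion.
0.9799 + 0.1151i + 0.1151j - 0.1151k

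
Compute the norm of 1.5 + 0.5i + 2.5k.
2.958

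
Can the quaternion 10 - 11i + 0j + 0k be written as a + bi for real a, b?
Yes. The quaternion 10 - 11i has j- and k-coefficients y = z = 0, so it lies in the complex subalgebra spanned by 1 and i.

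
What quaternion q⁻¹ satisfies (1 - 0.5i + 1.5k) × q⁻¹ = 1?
0.2857 + 0.1429i - 0.4286k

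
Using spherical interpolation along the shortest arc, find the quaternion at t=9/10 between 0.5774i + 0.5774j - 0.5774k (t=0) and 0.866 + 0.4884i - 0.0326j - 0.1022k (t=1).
0.8228 + 0.5396i + 0.0446j - 0.1727k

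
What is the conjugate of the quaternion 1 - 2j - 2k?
1 + 2j + 2k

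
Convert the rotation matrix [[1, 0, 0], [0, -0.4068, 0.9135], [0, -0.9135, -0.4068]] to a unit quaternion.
0.5446 - 0.8387i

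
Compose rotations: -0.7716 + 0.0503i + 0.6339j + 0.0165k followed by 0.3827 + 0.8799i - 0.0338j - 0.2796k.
-0.3135 - 0.483i + 0.2401j + 0.7815k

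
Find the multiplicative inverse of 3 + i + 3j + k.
0.15 - 0.05i - 0.15j - 0.05k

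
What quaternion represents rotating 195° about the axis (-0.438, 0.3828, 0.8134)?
-0.1305 - 0.4343i + 0.3795j + 0.8064k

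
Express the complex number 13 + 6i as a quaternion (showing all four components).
13 + 6i + 0j + 0k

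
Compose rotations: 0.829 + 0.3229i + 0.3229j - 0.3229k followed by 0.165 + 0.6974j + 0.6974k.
0.1368 - 0.3971i + 0.8566j + 0.2997k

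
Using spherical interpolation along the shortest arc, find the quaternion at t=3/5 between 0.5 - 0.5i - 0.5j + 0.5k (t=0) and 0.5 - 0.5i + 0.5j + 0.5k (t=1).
0.5742 - 0.5742i + 0.1045j + 0.5742k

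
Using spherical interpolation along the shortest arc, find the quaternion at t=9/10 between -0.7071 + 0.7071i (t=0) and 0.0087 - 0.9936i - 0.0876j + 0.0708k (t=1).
-0.0864 + 0.9909i + 0.0804j - 0.065k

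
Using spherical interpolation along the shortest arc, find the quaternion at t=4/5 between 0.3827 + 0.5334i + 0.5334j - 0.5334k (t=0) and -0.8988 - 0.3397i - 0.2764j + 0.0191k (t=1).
0.8352 + 0.4025i + 0.3496j - 0.135k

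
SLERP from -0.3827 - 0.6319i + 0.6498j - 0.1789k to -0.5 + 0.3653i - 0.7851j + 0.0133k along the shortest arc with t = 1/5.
-0.2082 - 0.6235i + 0.7374j - 0.1554k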